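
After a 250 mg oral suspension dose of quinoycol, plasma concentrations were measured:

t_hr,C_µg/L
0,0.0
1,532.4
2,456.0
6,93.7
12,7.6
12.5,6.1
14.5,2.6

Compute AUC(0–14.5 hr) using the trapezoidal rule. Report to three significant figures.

AUC = 2180 µg/L·hr

Trapezoidal AUC_0→14.5:
  [0→1]: (0.0+532.4)/2 × 1 = 266.2
  [1→2]: (532.4+456.0)/2 × 1 = 494.2
  [2→6]: (456.0+93.7)/2 × 4 = 1099.4
  [6→12]: (93.7+7.6)/2 × 6 = 303.9
  [12→12.5]: (7.6+6.1)/2 × 0.5 = 3.425
  [12.5→14.5]: (6.1+2.6)/2 × 2 = 8.7
  Sum = 2175.825 µg/L·hr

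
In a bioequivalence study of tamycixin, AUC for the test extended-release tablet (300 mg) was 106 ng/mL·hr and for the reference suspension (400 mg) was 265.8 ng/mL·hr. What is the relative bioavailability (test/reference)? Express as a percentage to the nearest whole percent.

F_rel = 53%

F_rel = (AUC_test/D_test) / (AUC_ref/D_ref)
      = (106/300) / (265.8/400)
      = 0.353333 / 0.6645 = 0.5317 = 53.17%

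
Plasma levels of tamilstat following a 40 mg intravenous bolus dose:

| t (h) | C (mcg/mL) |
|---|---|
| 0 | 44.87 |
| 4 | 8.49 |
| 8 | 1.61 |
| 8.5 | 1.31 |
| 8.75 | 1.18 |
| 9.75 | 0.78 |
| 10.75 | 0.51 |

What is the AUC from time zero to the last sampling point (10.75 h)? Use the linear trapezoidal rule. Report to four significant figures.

Trapezoidal AUC_0→10.75:
  [0→4]: (44.87+8.49)/2 × 4 = 106.72
  [4→8]: (8.49+1.61)/2 × 4 = 20.2
  [8→8.5]: (1.61+1.31)/2 × 0.5 = 0.73
  [8.5→8.75]: (1.31+1.18)/2 × 0.25 = 0.31125
  [8.75→9.75]: (1.18+0.78)/2 × 1 = 0.98
  [9.75→10.75]: (0.78+0.51)/2 × 1 = 0.645
  Sum = 129.58625 mcg/mL·h

AUC = 129.6 mcg/mL·h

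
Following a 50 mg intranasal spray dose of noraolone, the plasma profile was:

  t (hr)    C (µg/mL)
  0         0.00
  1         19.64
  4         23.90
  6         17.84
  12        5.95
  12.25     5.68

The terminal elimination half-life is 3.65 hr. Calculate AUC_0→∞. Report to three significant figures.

AUC = 220 µg/mL·hr

Trapezoidal AUC_0→12.25:
  [0→1]: (0.00+19.64)/2 × 1 = 9.82
  [1→4]: (19.64+23.90)/2 × 3 = 65.31
  [4→6]: (23.90+17.84)/2 × 2 = 41.74
  [6→12]: (17.84+5.95)/2 × 6 = 71.37
  [12→12.25]: (5.95+5.68)/2 × 0.25 = 1.45375
  Sum = 189.69375 µg/mL·hr
k_e = ln2 / t½ = 0.693147 / 3.65 = 0.1899 hr^-1
Extrapolated tail: C_last / k_e = 5.68 / 0.1899 = 29.910
AUC_0→∞ = 189.69375 + 29.910 = 219.60375 µg/mL·hr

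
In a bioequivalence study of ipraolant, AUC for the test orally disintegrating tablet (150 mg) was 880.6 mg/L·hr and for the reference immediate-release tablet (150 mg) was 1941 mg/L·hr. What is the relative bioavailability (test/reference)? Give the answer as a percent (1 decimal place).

F_rel = (AUC_test/D_test) / (AUC_ref/D_ref)
      = (880.6/150) / (1941/150)
      = 5.87067 / 12.94 = 0.4537 = 45.37%

F_rel = 45.4%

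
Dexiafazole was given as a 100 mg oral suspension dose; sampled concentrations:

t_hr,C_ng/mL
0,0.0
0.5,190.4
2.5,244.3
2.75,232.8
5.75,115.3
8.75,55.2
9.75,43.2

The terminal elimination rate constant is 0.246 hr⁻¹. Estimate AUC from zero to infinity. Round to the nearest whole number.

Trapezoidal AUC_0→9.75:
  [0→0.5]: (0.0+190.4)/2 × 0.5 = 47.6
  [0.5→2.5]: (190.4+244.3)/2 × 2 = 434.7
  [2.5→2.75]: (244.3+232.8)/2 × 0.25 = 59.6375
  [2.75→5.75]: (232.8+115.3)/2 × 3 = 522.15
  [5.75→8.75]: (115.3+55.2)/2 × 3 = 255.75
  [8.75→9.75]: (55.2+43.2)/2 × 1 = 49.2
  Sum = 1369.0375 ng/mL·hr
Extrapolated tail: C_last / k_e = 43.2 / 0.246 = 175.610
AUC_0→∞ = 1369.0375 + 175.610 = 1544.6475 ng/mL·hr

AUC = 1545 ng/mL·hr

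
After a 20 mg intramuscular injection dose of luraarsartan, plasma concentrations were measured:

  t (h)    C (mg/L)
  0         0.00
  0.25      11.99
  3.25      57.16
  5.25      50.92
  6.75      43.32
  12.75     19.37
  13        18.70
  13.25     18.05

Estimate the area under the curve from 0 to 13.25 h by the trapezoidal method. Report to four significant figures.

Trapezoidal AUC_0→13.25:
  [0→0.25]: (0.00+11.99)/2 × 0.25 = 1.49875
  [0.25→3.25]: (11.99+57.16)/2 × 3 = 103.725
  [3.25→5.25]: (57.16+50.92)/2 × 2 = 108.08
  [5.25→6.75]: (50.92+43.32)/2 × 1.5 = 70.68
  [6.75→12.75]: (43.32+19.37)/2 × 6 = 188.07
  [12.75→13]: (19.37+18.70)/2 × 0.25 = 4.75875
  [13→13.25]: (18.70+18.05)/2 × 0.25 = 4.59375
  Sum = 481.40625 mg/L·h

AUC = 481.4 mg/L·h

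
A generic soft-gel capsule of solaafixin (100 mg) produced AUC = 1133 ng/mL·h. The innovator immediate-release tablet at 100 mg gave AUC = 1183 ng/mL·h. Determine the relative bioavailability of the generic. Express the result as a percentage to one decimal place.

F_rel = (AUC_test/D_test) / (AUC_ref/D_ref)
      = (1133/100) / (1183/100)
      = 11.33 / 11.83 = 0.9577 = 95.77%

F_rel = 95.8%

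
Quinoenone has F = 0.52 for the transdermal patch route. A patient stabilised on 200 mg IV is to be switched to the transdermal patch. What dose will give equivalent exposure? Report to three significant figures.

For equal systemic exposure: F × D_ev = D_iv
D_ev = D_iv / F = 200 / 0.52 = 384.615 mg

D_transdermal = 385 mg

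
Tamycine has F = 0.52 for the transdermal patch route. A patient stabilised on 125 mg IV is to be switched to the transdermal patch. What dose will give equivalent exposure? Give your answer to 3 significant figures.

For equal systemic exposure: F × D_ev = D_iv
D_ev = D_iv / F = 125 / 0.52 = 240.385 mg

D_transdermal = 240 mg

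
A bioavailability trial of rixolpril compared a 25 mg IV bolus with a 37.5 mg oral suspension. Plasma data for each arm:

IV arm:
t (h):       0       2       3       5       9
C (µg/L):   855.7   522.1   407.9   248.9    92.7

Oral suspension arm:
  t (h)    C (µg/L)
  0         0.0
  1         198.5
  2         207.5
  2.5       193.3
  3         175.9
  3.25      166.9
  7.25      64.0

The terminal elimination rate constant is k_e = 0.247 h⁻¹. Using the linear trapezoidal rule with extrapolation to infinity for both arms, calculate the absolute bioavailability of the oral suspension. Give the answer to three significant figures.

Trapezoidal AUC_0→9 (IV):
  [0→2]: (855.7+522.1)/2 × 2 = 1377.8
  [2→3]: (522.1+407.9)/2 × 1 = 465.0
  [3→5]: (407.9+248.9)/2 × 2 = 656.8
  [5→9]: (248.9+92.7)/2 × 4 = 683.2
  Sum = 3182.8 µg/L·h
IV tail: 92.7/0.247 = 375.304; AUC_iv,0→∞ = 3182.8 + 375.304 = 3558.104 µg/L·h
Trapezoidal AUC_0→7.25 (oral suspension):
  [0→1]: (0.0+198.5)/2 × 1 = 99.25
  [1→2]: (198.5+207.5)/2 × 1 = 203.0
  [2→2.5]: (207.5+193.3)/2 × 0.5 = 100.2
  [2.5→3]: (193.3+175.9)/2 × 0.5 = 92.3
  [3→3.25]: (175.9+166.9)/2 × 0.25 = 42.85
  [3.25→7.25]: (166.9+64.0)/2 × 4 = 461.8
  Sum = 999.4 µg/L·h
oral suspension tail: 64.0/0.247 = 259.109; AUC_ev,0→∞ = 999.4 + 259.109 = 1258.509 µg/L·h
F = (AUC_ev/D_ev)/(AUC_iv/D_iv) = (1258.509/37.5)/(3558.104/25) = 33.56024/142.32416 = 0.2358

F = 0.236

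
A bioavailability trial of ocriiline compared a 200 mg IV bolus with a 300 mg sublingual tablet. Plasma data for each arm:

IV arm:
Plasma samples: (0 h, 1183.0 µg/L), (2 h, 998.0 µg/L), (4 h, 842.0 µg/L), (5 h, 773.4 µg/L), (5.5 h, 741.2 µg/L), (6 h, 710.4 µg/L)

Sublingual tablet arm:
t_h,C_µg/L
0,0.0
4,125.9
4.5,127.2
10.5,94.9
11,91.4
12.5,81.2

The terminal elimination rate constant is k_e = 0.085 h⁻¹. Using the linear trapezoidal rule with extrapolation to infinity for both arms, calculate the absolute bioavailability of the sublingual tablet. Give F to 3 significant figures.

Trapezoidal AUC_0→6 (IV):
  [0→2]: (1183.0+998.0)/2 × 2 = 2181.0
  [2→4]: (998.0+842.0)/2 × 2 = 1840.0
  [4→5]: (842.0+773.4)/2 × 1 = 807.7
  [5→5.5]: (773.4+741.2)/2 × 0.5 = 378.65
  [5.5→6]: (741.2+710.4)/2 × 0.5 = 362.9
  Sum = 5570.25 µg/L·h
IV tail: 710.4/0.085 = 8357.647; AUC_iv,0→∞ = 5570.25 + 8357.647 = 13927.897 µg/L·h
Trapezoidal AUC_0→12.5 (sublingual tablet):
  [0→4]: (0.0+125.9)/2 × 4 = 251.8
  [4→4.5]: (125.9+127.2)/2 × 0.5 = 63.275
  [4.5→10.5]: (127.2+94.9)/2 × 6 = 666.3
  [10.5→11]: (94.9+91.4)/2 × 0.5 = 46.575
  [11→12.5]: (91.4+81.2)/2 × 1.5 = 129.45
  Sum = 1157.4 µg/L·h
sublingual tablet tail: 81.2/0.085 = 955.294; AUC_ev,0→∞ = 1157.4 + 955.294 = 2112.694 µg/L·h
F = (AUC_ev/D_ev)/(AUC_iv/D_iv) = (2112.694/300)/(13927.897/200) = 7.04231/69.639485 = 0.1011

F = 0.101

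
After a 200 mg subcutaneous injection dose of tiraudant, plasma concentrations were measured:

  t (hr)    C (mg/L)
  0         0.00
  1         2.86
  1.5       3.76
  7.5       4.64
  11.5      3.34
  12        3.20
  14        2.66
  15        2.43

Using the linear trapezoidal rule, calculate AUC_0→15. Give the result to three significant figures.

Trapezoidal AUC_0→15:
  [0→1]: (0.00+2.86)/2 × 1 = 1.43
  [1→1.5]: (2.86+3.76)/2 × 0.5 = 1.655
  [1.5→7.5]: (3.76+4.64)/2 × 6 = 25.2
  [7.5→11.5]: (4.64+3.34)/2 × 4 = 15.96
  [11.5→12]: (3.34+3.20)/2 × 0.5 = 1.635
  [12→14]: (3.20+2.66)/2 × 2 = 5.86
  [14→15]: (2.66+2.43)/2 × 1 = 2.545
  Sum = 54.285 mg/L·hr

AUC = 54.3 mg/L·hr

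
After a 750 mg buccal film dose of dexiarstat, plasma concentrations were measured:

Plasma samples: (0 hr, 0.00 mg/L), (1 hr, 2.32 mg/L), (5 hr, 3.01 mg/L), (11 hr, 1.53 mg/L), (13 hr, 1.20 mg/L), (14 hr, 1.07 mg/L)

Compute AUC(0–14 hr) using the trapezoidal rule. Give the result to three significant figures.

Trapezoidal AUC_0→14:
  [0→1]: (0.00+2.32)/2 × 1 = 1.16
  [1→5]: (2.32+3.01)/2 × 4 = 10.66
  [5→11]: (3.01+1.53)/2 × 6 = 13.62
  [11→13]: (1.53+1.20)/2 × 2 = 2.73
  [13→14]: (1.20+1.07)/2 × 1 = 1.135
  Sum = 29.305 mg/L·hr

AUC = 29.3 mg/L·hr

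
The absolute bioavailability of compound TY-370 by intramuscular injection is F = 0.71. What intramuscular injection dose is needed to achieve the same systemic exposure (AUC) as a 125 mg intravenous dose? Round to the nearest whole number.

D_intramuscular = 176 mg

For equal systemic exposure: F × D_ev = D_iv
D_ev = D_iv / F = 125 / 0.71 = 176.056 mg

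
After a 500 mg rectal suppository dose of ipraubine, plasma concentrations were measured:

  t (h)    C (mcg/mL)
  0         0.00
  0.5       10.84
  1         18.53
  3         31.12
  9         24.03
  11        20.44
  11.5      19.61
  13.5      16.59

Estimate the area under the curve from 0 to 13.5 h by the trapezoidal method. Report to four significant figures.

Trapezoidal AUC_0→13.5:
  [0→0.5]: (0.00+10.84)/2 × 0.5 = 2.71
  [0.5→1]: (10.84+18.53)/2 × 0.5 = 7.3425
  [1→3]: (18.53+31.12)/2 × 2 = 49.65
  [3→9]: (31.12+24.03)/2 × 6 = 165.45
  [9→11]: (24.03+20.44)/2 × 2 = 44.47
  [11→11.5]: (20.44+19.61)/2 × 0.5 = 10.0125
  [11.5→13.5]: (19.61+16.59)/2 × 2 = 36.2
  Sum = 315.835 mcg/mL·h

AUC = 315.8 mcg/mL·h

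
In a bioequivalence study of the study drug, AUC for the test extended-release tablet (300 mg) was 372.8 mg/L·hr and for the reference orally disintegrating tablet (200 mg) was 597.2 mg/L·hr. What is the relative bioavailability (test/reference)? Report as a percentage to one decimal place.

F_rel = (AUC_test/D_test) / (AUC_ref/D_ref)
      = (372.8/300) / (597.2/200)
      = 1.24267 / 2.986 = 0.4162 = 41.62%

F_rel = 41.6%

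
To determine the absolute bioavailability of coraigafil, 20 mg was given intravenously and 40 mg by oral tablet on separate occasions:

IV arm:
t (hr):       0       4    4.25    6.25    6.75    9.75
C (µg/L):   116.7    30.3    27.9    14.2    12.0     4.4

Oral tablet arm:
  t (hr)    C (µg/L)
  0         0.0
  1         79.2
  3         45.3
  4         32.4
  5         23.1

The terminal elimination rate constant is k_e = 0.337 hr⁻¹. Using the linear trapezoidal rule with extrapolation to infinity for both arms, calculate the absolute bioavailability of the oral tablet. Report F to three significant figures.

F = 0.386

Trapezoidal AUC_0→9.75 (IV):
  [0→4]: (116.7+30.3)/2 × 4 = 294.0
  [4→4.25]: (30.3+27.9)/2 × 0.25 = 7.275
  [4.25→6.25]: (27.9+14.2)/2 × 2 = 42.1
  [6.25→6.75]: (14.2+12.0)/2 × 0.5 = 6.55
  [6.75→9.75]: (12.0+4.4)/2 × 3 = 24.6
  Sum = 374.525 µg/L·hr
IV tail: 4.4/0.337 = 13.056; AUC_iv,0→∞ = 374.525 + 13.056 = 387.581 µg/L·hr
Trapezoidal AUC_0→5 (oral tablet):
  [0→1]: (0.0+79.2)/2 × 1 = 39.6
  [1→3]: (79.2+45.3)/2 × 2 = 124.5
  [3→4]: (45.3+32.4)/2 × 1 = 38.85
  [4→5]: (32.4+23.1)/2 × 1 = 27.75
  Sum = 230.7 µg/L·hr
oral tablet tail: 23.1/0.337 = 68.546; AUC_ev,0→∞ = 230.7 + 68.546 = 299.246 µg/L·hr
F = (AUC_ev/D_ev)/(AUC_iv/D_iv) = (299.246/40)/(387.581/20) = 7.48115/19.37905 = 0.3860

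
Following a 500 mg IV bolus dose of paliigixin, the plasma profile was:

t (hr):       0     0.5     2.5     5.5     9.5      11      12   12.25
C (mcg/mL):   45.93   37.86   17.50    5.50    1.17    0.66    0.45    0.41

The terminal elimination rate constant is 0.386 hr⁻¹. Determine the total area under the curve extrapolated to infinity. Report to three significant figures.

Trapezoidal AUC_0→12.25:
  [0→0.5]: (45.93+37.86)/2 × 0.5 = 20.9475
  [0.5→2.5]: (37.86+17.50)/2 × 2 = 55.36
  [2.5→5.5]: (17.50+5.50)/2 × 3 = 34.5
  [5.5→9.5]: (5.50+1.17)/2 × 4 = 13.34
  [9.5→11]: (1.17+0.66)/2 × 1.5 = 1.3725
  [11→12]: (0.66+0.45)/2 × 1 = 0.555
  [12→12.25]: (0.45+0.41)/2 × 0.25 = 0.1075
  Sum = 126.1825 mcg/mL·hr
Extrapolated tail: C_last / k_e = 0.41 / 0.386 = 1.062
AUC_0→∞ = 126.1825 + 1.062 = 127.2445 mcg/mL·hr

AUC = 127 mcg/mL·hr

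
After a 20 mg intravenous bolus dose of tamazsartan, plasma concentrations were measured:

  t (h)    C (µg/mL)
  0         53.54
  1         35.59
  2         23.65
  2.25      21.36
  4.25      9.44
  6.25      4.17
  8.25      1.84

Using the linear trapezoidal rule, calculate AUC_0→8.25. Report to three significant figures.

AUC = 130 µg/mL·h

Trapezoidal AUC_0→8.25:
  [0→1]: (53.54+35.59)/2 × 1 = 44.565
  [1→2]: (35.59+23.65)/2 × 1 = 29.62
  [2→2.25]: (23.65+21.36)/2 × 0.25 = 5.62625
  [2.25→4.25]: (21.36+9.44)/2 × 2 = 30.8
  [4.25→6.25]: (9.44+4.17)/2 × 2 = 13.61
  [6.25→8.25]: (4.17+1.84)/2 × 2 = 6.01
  Sum = 130.23125 µg/mL·h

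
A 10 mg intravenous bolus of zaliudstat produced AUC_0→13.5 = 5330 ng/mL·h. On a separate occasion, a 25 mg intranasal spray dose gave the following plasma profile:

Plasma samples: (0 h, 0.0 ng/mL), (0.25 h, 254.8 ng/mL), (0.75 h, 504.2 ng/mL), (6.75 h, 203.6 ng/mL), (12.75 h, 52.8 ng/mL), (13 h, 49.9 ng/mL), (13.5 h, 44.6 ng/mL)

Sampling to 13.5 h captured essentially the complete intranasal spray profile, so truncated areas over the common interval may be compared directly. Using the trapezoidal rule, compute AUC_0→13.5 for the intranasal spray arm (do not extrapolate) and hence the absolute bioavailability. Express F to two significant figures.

F = 0.24

Trapezoidal AUC_0→13.5 (intranasal spray):
  [0→0.25]: (0.0+254.8)/2 × 0.25 = 31.85
  [0.25→0.75]: (254.8+504.2)/2 × 0.5 = 189.75
  [0.75→6.75]: (504.2+203.6)/2 × 6 = 2123.4
  [6.75→12.75]: (203.6+52.8)/2 × 6 = 769.2
  [12.75→13]: (52.8+49.9)/2 × 0.25 = 12.8375
  [13→13.5]: (49.9+44.6)/2 × 0.5 = 23.625
  Sum = 3150.6625 ng/mL·h
F = (AUC_ev/D_ev)/(AUC_iv/D_iv) = (3150.6625/25)/(5330/10) = 126.0265/533 = 0.2364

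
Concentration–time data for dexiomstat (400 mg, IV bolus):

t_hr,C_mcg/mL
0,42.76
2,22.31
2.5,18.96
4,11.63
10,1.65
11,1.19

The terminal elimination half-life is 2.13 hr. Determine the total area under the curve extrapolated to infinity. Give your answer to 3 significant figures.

Trapezoidal AUC_0→11:
  [0→2]: (42.76+22.31)/2 × 2 = 65.07
  [2→2.5]: (22.31+18.96)/2 × 0.5 = 10.3175
  [2.5→4]: (18.96+11.63)/2 × 1.5 = 22.9425
  [4→10]: (11.63+1.65)/2 × 6 = 39.84
  [10→11]: (1.65+1.19)/2 × 1 = 1.42
  Sum = 139.59 mcg/mL·hr
k_e = ln2 / t½ = 0.693147 / 2.13 = 0.3254 hr^-1
Extrapolated tail: C_last / k_e = 1.19 / 0.3254 = 3.657
AUC_0→∞ = 139.59 + 3.657 = 143.247 mcg/mL·hr

AUC = 143 mcg/mL·hr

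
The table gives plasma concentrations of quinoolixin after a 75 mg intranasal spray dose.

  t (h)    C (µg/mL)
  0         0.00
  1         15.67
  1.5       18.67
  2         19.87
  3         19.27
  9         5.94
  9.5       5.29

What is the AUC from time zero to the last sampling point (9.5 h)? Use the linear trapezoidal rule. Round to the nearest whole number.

Trapezoidal AUC_0→9.5:
  [0→1]: (0.00+15.67)/2 × 1 = 7.835
  [1→1.5]: (15.67+18.67)/2 × 0.5 = 8.585
  [1.5→2]: (18.67+19.87)/2 × 0.5 = 9.635
  [2→3]: (19.87+19.27)/2 × 1 = 19.57
  [3→9]: (19.27+5.94)/2 × 6 = 75.63
  [9→9.5]: (5.94+5.29)/2 × 0.5 = 2.8075
  Sum = 124.0625 µg/mL·h

AUC = 124 µg/mL·h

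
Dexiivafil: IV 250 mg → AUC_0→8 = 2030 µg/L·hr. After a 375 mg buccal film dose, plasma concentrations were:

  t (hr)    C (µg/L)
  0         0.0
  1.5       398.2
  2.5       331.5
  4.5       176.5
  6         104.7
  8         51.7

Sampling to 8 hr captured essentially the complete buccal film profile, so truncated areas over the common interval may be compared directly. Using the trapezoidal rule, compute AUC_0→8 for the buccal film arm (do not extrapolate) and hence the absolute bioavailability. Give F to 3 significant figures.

F = 0.505

Trapezoidal AUC_0→8 (buccal film):
  [0→1.5]: (0.0+398.2)/2 × 1.5 = 298.65
  [1.5→2.5]: (398.2+331.5)/2 × 1 = 364.85
  [2.5→4.5]: (331.5+176.5)/2 × 2 = 508.0
  [4.5→6]: (176.5+104.7)/2 × 1.5 = 210.9
  [6→8]: (104.7+51.7)/2 × 2 = 156.4
  Sum = 1538.8 µg/L·hr
F = (AUC_ev/D_ev)/(AUC_iv/D_iv) = (1538.8/375)/(2030/250) = 4.10347/8.12 = 0.5054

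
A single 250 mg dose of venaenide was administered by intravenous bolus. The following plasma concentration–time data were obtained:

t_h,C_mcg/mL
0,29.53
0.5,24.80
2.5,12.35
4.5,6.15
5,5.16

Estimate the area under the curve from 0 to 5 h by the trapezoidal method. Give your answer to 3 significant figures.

Trapezoidal AUC_0→5:
  [0→0.5]: (29.53+24.80)/2 × 0.5 = 13.5825
  [0.5→2.5]: (24.80+12.35)/2 × 2 = 37.15
  [2.5→4.5]: (12.35+6.15)/2 × 2 = 18.5
  [4.5→5]: (6.15+5.16)/2 × 0.5 = 2.8275
  Sum = 72.06 mcg/mL·h

AUC = 72.1 mcg/mL·h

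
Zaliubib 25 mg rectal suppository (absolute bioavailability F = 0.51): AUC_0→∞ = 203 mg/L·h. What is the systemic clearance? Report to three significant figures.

CL = 0.0628 L/h

CL = F × Dose / AUC_0→∞
   = 0.51 × 25 / 203 = 0.0628079 L/h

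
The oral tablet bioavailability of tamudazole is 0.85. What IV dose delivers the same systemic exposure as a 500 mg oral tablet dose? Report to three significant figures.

Systemic exposure from an extravascular dose = F × D_ev, so the equivalent IV dose is F × D_ev.
D_iv = F × D_ev = 0.85 × 500 = 425 mg

D_iv = 425 mg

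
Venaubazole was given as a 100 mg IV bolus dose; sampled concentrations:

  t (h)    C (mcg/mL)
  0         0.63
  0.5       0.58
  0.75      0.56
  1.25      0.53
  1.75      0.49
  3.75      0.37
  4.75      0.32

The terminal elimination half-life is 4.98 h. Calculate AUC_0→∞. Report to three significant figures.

Trapezoidal AUC_0→4.75:
  [0→0.5]: (0.63+0.58)/2 × 0.5 = 0.3025
  [0.5→0.75]: (0.58+0.56)/2 × 0.25 = 0.1425
  [0.75→1.25]: (0.56+0.53)/2 × 0.5 = 0.2725
  [1.25→1.75]: (0.53+0.49)/2 × 0.5 = 0.255
  [1.75→3.75]: (0.49+0.37)/2 × 2 = 0.86
  [3.75→4.75]: (0.37+0.32)/2 × 1 = 0.345
  Sum = 2.1775 mcg/mL·h
k_e = ln2 / t½ = 0.693147 / 4.98 = 0.1392 h^-1
Extrapolated tail: C_last / k_e = 0.32 / 0.1392 = 2.299
AUC_0→∞ = 2.1775 + 2.299 = 4.4765 mcg/mL·h

AUC = 4.48 mcg/mL·h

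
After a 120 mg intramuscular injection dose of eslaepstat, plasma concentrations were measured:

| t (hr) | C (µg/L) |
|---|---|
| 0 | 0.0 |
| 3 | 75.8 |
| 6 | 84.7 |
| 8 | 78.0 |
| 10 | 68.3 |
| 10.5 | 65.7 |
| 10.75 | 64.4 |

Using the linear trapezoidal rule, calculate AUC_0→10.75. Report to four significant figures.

AUC = 713.2 µg/L·hr

Trapezoidal AUC_0→10.75:
  [0→3]: (0.0+75.8)/2 × 3 = 113.7
  [3→6]: (75.8+84.7)/2 × 3 = 240.75
  [6→8]: (84.7+78.0)/2 × 2 = 162.7
  [8→10]: (78.0+68.3)/2 × 2 = 146.3
  [10→10.5]: (68.3+65.7)/2 × 0.5 = 33.5
  [10.5→10.75]: (65.7+64.4)/2 × 0.25 = 16.2625
  Sum = 713.2125 µg/L·hr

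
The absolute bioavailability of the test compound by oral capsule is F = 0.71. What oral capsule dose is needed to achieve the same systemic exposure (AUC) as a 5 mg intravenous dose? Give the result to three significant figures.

D_oral = 7.04 mg

For equal systemic exposure: F × D_ev = D_iv
D_ev = D_iv / F = 5 / 0.71 = 7.04225 mg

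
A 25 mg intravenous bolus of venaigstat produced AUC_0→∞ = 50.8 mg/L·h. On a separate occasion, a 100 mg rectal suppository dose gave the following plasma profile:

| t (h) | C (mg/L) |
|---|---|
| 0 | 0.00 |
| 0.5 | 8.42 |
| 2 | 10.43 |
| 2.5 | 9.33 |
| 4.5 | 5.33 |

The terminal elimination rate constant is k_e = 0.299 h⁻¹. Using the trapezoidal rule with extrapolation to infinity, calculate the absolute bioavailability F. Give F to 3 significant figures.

Trapezoidal AUC_0→4.5 (rectal suppository):
  [0→0.5]: (0.00+8.42)/2 × 0.5 = 2.105
  [0.5→2]: (8.42+10.43)/2 × 1.5 = 14.1375
  [2→2.5]: (10.43+9.33)/2 × 0.5 = 4.94
  [2.5→4.5]: (9.33+5.33)/2 × 2 = 14.66
  Sum = 35.8425 mg/L·h
Tail: C_last/k_e = 5.33/0.299 = 17.826
AUC_0→∞ (rectal suppository) = 35.8425 + 17.826 = 53.6685 mg/L·h
F = (AUC_ev/D_ev)/(AUC_iv/D_iv) = (53.6685/100)/(50.8/25) = 0.536685/2.032 = 0.2641

F = 0.264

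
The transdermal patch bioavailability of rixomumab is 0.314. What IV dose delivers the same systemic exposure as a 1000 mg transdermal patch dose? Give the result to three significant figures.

D_iv = 314 mg

Systemic exposure from an extravascular dose = F × D_ev, so the equivalent IV dose is F × D_ev.
D_iv = F × D_ev = 0.314 × 1000 = 314 mg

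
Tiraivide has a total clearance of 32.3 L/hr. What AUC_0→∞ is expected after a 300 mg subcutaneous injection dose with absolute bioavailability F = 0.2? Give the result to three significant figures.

AUC_0→∞ = F × Dose / CL
        = 0.2 × 300 / 32.3 = 1.85759 mg/L·hr

AUC = 1.86 mg/L·hr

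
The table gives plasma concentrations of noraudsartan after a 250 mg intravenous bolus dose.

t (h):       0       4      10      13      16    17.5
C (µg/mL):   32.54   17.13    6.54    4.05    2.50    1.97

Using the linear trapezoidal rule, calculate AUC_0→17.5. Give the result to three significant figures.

AUC = 199 µg/mL·h

Trapezoidal AUC_0→17.5:
  [0→4]: (32.54+17.13)/2 × 4 = 99.34
  [4→10]: (17.13+6.54)/2 × 6 = 71.01
  [10→13]: (6.54+4.05)/2 × 3 = 15.885
  [13→16]: (4.05+2.50)/2 × 3 = 9.825
  [16→17.5]: (2.50+1.97)/2 × 1.5 = 3.3525
  Sum = 199.4125 µg/mL·h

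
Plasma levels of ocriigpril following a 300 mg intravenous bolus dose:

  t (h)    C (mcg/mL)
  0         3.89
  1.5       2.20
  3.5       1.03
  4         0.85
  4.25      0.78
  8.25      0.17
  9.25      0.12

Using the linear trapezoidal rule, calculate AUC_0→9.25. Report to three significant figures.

AUC = 10.5 mcg/mL·h

Trapezoidal AUC_0→9.25:
  [0→1.5]: (3.89+2.20)/2 × 1.5 = 4.5675
  [1.5→3.5]: (2.20+1.03)/2 × 2 = 3.23
  [3.5→4]: (1.03+0.85)/2 × 0.5 = 0.47
  [4→4.25]: (0.85+0.78)/2 × 0.25 = 0.20375
  [4.25→8.25]: (0.78+0.17)/2 × 4 = 1.9
  [8.25→9.25]: (0.17+0.12)/2 × 1 = 0.145
  Sum = 10.51625 mcg/mL·h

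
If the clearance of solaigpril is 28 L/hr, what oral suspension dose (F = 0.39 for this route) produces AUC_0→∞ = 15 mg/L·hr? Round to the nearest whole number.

Dose = CL × AUC_0→∞ / F
     = 28 × 15 / 0.39 = 1076.92 mg

Dose = 1077 mg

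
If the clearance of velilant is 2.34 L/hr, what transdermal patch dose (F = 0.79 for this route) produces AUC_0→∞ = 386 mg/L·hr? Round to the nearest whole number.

Dose = CL × AUC_0→∞ / F
     = 2.34 × 386 / 0.79 = 1143.34 mg

Dose = 1143 mg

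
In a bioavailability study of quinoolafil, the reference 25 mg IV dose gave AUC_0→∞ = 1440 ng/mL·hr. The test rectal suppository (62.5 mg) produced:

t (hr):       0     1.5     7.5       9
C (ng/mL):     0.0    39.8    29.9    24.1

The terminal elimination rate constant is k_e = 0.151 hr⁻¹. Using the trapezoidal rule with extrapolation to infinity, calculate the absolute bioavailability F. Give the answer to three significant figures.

Trapezoidal AUC_0→9 (rectal suppository):
  [0→1.5]: (0.0+39.8)/2 × 1.5 = 29.85
  [1.5→7.5]: (39.8+29.9)/2 × 6 = 209.1
  [7.5→9]: (29.9+24.1)/2 × 1.5 = 40.5
  Sum = 279.45 ng/mL·hr
Tail: C_last/k_e = 24.1/0.151 = 159.603
AUC_0→∞ (rectal suppository) = 279.45 + 159.603 = 439.053 ng/mL·hr
F = (AUC_ev/D_ev)/(AUC_iv/D_iv) = (439.053/62.5)/(1440/25) = 7.024848/57.6 = 0.1220

F = 0.122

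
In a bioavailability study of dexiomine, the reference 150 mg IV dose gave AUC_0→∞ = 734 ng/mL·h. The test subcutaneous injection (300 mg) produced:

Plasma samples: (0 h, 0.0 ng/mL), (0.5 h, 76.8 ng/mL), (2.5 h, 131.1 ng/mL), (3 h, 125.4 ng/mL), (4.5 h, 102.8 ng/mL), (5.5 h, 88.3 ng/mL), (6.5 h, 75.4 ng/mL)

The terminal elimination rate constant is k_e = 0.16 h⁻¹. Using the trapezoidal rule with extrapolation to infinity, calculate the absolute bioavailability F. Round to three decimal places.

Trapezoidal AUC_0→6.5 (subcutaneous injection):
  [0→0.5]: (0.0+76.8)/2 × 0.5 = 19.2
  [0.5→2.5]: (76.8+131.1)/2 × 2 = 207.9
  [2.5→3]: (131.1+125.4)/2 × 0.5 = 64.125
  [3→4.5]: (125.4+102.8)/2 × 1.5 = 171.15
  [4.5→5.5]: (102.8+88.3)/2 × 1 = 95.55
  [5.5→6.5]: (88.3+75.4)/2 × 1 = 81.85
  Sum = 639.775 ng/mL·h
Tail: C_last/k_e = 75.4/0.16 = 471.250
AUC_0→∞ (subcutaneous injection) = 639.775 + 471.250 = 1111.025 ng/mL·h
F = (AUC_ev/D_ev)/(AUC_iv/D_iv) = (1111.025/300)/(734/150) = 3.70342/4.89333 = 0.7568

F = 0.757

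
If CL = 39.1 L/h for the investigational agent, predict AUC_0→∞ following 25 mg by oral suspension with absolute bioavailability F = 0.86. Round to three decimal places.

AUC_0→∞ = F × Dose / CL
        = 0.86 × 25 / 39.1 = 0.549872 mg/L·h

AUC = 0.550 mg/L·h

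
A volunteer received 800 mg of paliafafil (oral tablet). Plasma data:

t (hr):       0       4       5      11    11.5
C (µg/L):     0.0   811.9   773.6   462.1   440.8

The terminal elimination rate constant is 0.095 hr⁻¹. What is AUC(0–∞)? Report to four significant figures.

AUC = 10990 µg/L·hr

Trapezoidal AUC_0→11.5:
  [0→4]: (0.0+811.9)/2 × 4 = 1623.8
  [4→5]: (811.9+773.6)/2 × 1 = 792.75
  [5→11]: (773.6+462.1)/2 × 6 = 3707.1
  [11→11.5]: (462.1+440.8)/2 × 0.5 = 225.725
  Sum = 6349.375 µg/L·hr
Extrapolated tail: C_last / k_e = 440.8 / 0.095 = 4640.000
AUC_0→∞ = 6349.375 + 4640.000 = 10989.375 µg/L·hr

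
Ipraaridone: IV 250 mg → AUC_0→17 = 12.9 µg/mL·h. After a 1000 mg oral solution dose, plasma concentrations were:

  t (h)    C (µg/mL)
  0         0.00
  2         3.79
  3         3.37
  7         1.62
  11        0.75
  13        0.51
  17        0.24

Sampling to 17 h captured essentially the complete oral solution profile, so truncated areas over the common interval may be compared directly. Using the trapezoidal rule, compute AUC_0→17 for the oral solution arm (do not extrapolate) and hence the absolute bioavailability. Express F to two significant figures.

Trapezoidal AUC_0→17 (oral solution):
  [0→2]: (0.00+3.79)/2 × 2 = 3.79
  [2→3]: (3.79+3.37)/2 × 1 = 3.58
  [3→7]: (3.37+1.62)/2 × 4 = 9.98
  [7→11]: (1.62+0.75)/2 × 4 = 4.74
  [11→13]: (0.75+0.51)/2 × 2 = 1.26
  [13→17]: (0.51+0.24)/2 × 4 = 1.5
  Sum = 24.85 µg/mL·h
F = (AUC_ev/D_ev)/(AUC_iv/D_iv) = (24.85/1000)/(12.9/250) = 0.02485/0.0516 = 0.4816

F = 0.48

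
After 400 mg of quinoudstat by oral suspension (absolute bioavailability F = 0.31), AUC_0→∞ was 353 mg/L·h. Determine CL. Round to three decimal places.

CL = F × Dose / AUC_0→∞
   = 0.31 × 400 / 353 = 0.351275 L/h

CL = 0.351 L/h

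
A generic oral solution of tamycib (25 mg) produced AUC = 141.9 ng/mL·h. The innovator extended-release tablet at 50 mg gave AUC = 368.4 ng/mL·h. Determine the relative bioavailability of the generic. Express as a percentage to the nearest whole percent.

F_rel = 77%

F_rel = (AUC_test/D_test) / (AUC_ref/D_ref)
      = (141.9/25) / (368.4/50)
      = 5.676 / 7.368 = 0.7704 = 77.04%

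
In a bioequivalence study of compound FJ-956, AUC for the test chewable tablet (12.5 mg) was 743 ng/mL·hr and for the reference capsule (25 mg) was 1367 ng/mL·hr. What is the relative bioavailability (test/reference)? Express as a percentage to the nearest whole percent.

F_rel = (AUC_test/D_test) / (AUC_ref/D_ref)
      = (743/12.5) / (1367/25)
      = 59.44 / 54.68 = 1.0871 = 108.71%

F_rel = 109%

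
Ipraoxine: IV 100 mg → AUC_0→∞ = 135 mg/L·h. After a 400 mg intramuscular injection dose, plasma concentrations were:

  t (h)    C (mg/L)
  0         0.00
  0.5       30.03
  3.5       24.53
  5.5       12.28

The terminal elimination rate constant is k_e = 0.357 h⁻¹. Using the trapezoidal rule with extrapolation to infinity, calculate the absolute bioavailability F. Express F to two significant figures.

Trapezoidal AUC_0→5.5 (intramuscular injection):
  [0→0.5]: (0.00+30.03)/2 × 0.5 = 7.5075
  [0.5→3.5]: (30.03+24.53)/2 × 3 = 81.84
  [3.5→5.5]: (24.53+12.28)/2 × 2 = 36.81
  Sum = 126.1575 mg/L·h
Tail: C_last/k_e = 12.28/0.357 = 34.398
AUC_0→∞ (intramuscular injection) = 126.1575 + 34.398 = 160.5555 mg/L·h
F = (AUC_ev/D_ev)/(AUC_iv/D_iv) = (160.5555/400)/(135/100) = 0.40138875/1.35 = 0.2973

F = 0.30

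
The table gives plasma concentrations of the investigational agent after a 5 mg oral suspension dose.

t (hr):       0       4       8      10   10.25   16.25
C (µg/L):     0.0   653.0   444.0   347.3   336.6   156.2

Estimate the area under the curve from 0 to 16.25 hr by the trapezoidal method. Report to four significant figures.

Trapezoidal AUC_0→16.25:
  [0→4]: (0.0+653.0)/2 × 4 = 1306.0
  [4→8]: (653.0+444.0)/2 × 4 = 2194.0
  [8→10]: (444.0+347.3)/2 × 2 = 791.3
  [10→10.25]: (347.3+336.6)/2 × 0.25 = 85.4875
  [10.25→16.25]: (336.6+156.2)/2 × 6 = 1478.4
  Sum = 5855.1875 µg/L·hr

AUC = 5855 µg/L·hr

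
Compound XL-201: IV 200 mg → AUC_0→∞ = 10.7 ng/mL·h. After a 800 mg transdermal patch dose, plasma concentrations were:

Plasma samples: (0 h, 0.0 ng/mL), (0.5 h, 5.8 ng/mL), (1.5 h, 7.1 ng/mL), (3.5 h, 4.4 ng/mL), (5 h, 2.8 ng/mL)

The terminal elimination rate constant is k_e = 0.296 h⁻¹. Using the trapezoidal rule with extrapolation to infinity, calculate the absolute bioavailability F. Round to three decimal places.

Trapezoidal AUC_0→5 (transdermal patch):
  [0→0.5]: (0.0+5.8)/2 × 0.5 = 1.45
  [0.5→1.5]: (5.8+7.1)/2 × 1 = 6.45
  [1.5→3.5]: (7.1+4.4)/2 × 2 = 11.5
  [3.5→5]: (4.4+2.8)/2 × 1.5 = 5.4
  Sum = 24.8 ng/mL·h
Tail: C_last/k_e = 2.8/0.296 = 9.459
AUC_0→∞ (transdermal patch) = 24.8 + 9.459 = 34.259 ng/mL·h
F = (AUC_ev/D_ev)/(AUC_iv/D_iv) = (34.259/800)/(10.7/200) = 0.04282375/0.0535 = 0.8004

F = 0.800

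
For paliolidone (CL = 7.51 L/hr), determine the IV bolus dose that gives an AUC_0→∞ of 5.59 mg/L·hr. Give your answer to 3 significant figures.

Dose_iv = CL × AUC_0→∞
     = 7.51 × 5.59 = 41.9809 mg

Dose = 42.0 mg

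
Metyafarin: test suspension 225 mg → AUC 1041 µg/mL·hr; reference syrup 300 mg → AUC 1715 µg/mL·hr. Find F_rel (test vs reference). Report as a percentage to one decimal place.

F_rel = 80.9%

F_rel = (AUC_test/D_test) / (AUC_ref/D_ref)
      = (1041/225) / (1715/300)
      = 4.62667 / 5.71667 = 0.8093 = 80.93%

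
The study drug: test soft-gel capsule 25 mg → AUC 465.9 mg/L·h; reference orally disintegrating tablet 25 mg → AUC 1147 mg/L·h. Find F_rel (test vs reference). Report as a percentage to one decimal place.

F_rel = (AUC_test/D_test) / (AUC_ref/D_ref)
      = (465.9/25) / (1147/25)
      = 18.636 / 45.88 = 0.4062 = 40.62%

F_rel = 40.6%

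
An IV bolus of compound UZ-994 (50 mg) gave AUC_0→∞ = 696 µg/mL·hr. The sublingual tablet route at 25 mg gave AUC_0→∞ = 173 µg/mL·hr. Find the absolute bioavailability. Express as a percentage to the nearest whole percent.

F = 50%

F = (AUC_ev / D_ev) / (AUC_iv / D_iv)
  = (173/25) / (696/50)
  = 6.92 / 13.92 = 0.4971
  = 49.71%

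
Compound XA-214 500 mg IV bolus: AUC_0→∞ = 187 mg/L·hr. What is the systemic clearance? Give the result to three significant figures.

CL = Dose_iv / AUC_0→∞
   = 500 / 187 = 2.6738 L/hr

CL = 2.67 L/hr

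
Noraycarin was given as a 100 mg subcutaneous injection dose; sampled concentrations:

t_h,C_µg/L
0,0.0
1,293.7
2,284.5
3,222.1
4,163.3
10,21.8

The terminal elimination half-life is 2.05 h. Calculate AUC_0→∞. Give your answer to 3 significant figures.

AUC = 1500 µg/L·h

Trapezoidal AUC_0→10:
  [0→1]: (0.0+293.7)/2 × 1 = 146.85
  [1→2]: (293.7+284.5)/2 × 1 = 289.1
  [2→3]: (284.5+222.1)/2 × 1 = 253.3
  [3→4]: (222.1+163.3)/2 × 1 = 192.7
  [4→10]: (163.3+21.8)/2 × 6 = 555.3
  Sum = 1437.25 µg/L·h
k_e = ln2 / t½ = 0.693147 / 2.05 = 0.3381 h^-1
Extrapolated tail: C_last / k_e = 21.8 / 0.3381 = 64.478
AUC_0→∞ = 1437.25 + 64.478 = 1501.728 µg/L·h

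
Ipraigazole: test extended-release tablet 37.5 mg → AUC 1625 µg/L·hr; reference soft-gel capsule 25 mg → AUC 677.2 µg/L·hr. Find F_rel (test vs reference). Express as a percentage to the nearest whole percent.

F_rel = (AUC_test/D_test) / (AUC_ref/D_ref)
      = (1625/37.5) / (677.2/25)
      = 43.3333 / 27.088 = 1.5997 = 159.97%

F_rel = 160%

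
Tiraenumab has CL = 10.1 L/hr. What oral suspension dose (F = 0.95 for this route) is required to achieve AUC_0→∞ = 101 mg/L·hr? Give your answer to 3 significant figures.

Dose = 1070 mg

Dose = CL × AUC_0→∞ / F
     = 10.1 × 101 / 0.95 = 1073.79 mg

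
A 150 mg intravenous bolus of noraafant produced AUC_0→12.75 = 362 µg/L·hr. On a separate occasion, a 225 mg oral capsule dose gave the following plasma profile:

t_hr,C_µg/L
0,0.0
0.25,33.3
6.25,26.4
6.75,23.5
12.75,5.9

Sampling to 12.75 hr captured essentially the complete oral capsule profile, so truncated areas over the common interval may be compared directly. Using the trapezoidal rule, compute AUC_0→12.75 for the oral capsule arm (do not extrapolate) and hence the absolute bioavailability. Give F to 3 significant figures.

F = 0.523

Trapezoidal AUC_0→12.75 (oral capsule):
  [0→0.25]: (0.0+33.3)/2 × 0.25 = 4.1625
  [0.25→6.25]: (33.3+26.4)/2 × 6 = 179.1
  [6.25→6.75]: (26.4+23.5)/2 × 0.5 = 12.475
  [6.75→12.75]: (23.5+5.9)/2 × 6 = 88.2
  Sum = 283.9375 µg/L·hr
F = (AUC_ev/D_ev)/(AUC_iv/D_iv) = (283.9375/225)/(362/150) = 1.26194/2.41333 = 0.5229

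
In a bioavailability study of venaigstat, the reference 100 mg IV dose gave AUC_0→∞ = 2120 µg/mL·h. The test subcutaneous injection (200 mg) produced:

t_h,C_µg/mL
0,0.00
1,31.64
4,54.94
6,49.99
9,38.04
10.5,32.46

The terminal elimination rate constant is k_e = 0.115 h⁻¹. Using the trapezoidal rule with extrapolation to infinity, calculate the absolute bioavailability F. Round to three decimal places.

F = 0.169

Trapezoidal AUC_0→10.5 (subcutaneous injection):
  [0→1]: (0.00+31.64)/2 × 1 = 15.82
  [1→4]: (31.64+54.94)/2 × 3 = 129.87
  [4→6]: (54.94+49.99)/2 × 2 = 104.93
  [6→9]: (49.99+38.04)/2 × 3 = 132.045
  [9→10.5]: (38.04+32.46)/2 × 1.5 = 52.875
  Sum = 435.54 µg/mL·h
Tail: C_last/k_e = 32.46/0.115 = 282.261
AUC_0→∞ (subcutaneous injection) = 435.54 + 282.261 = 717.801 µg/mL·h
F = (AUC_ev/D_ev)/(AUC_iv/D_iv) = (717.801/200)/(2120/100) = 3.589005/21.2 = 0.1693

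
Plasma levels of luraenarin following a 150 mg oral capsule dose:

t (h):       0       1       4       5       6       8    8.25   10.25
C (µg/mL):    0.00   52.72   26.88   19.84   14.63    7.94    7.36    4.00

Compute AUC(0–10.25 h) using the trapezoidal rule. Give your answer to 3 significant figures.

Trapezoidal AUC_0→10.25:
  [0→1]: (0.00+52.72)/2 × 1 = 26.36
  [1→4]: (52.72+26.88)/2 × 3 = 119.4
  [4→5]: (26.88+19.84)/2 × 1 = 23.36
  [5→6]: (19.84+14.63)/2 × 1 = 17.235
  [6→8]: (14.63+7.94)/2 × 2 = 22.57
  [8→8.25]: (7.94+7.36)/2 × 0.25 = 1.9125
  [8.25→10.25]: (7.36+4.00)/2 × 2 = 11.36
  Sum = 222.1975 µg/mL·h

AUC = 222 µg/mL·h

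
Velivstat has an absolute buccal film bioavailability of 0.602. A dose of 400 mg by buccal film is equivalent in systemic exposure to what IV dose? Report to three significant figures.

Systemic exposure from an extravascular dose = F × D_ev, so the equivalent IV dose is F × D_ev.
D_iv = F × D_ev = 0.602 × 400 = 240.8 mg

D_iv = 241 mg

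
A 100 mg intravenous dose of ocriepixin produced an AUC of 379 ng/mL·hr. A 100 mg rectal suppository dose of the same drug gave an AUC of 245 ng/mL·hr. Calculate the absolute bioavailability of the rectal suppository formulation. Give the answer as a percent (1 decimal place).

F = 64.6%

F = (AUC_ev / D_ev) / (AUC_iv / D_iv)
  = (245/100) / (379/100)
  = 2.45 / 3.79 = 0.6464
  = 64.64%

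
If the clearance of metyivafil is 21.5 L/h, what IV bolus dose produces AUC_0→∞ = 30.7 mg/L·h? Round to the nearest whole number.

Dose_iv = CL × AUC_0→∞
     = 21.5 × 30.7 = 660.05 mg

Dose = 660 mg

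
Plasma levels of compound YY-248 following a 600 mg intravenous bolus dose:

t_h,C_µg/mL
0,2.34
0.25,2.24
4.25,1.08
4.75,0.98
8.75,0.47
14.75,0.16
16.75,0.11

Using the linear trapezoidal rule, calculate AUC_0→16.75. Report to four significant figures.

AUC = 12.79 µg/mL·h

Trapezoidal AUC_0→16.75:
  [0→0.25]: (2.34+2.24)/2 × 0.25 = 0.5725
  [0.25→4.25]: (2.24+1.08)/2 × 4 = 6.64
  [4.25→4.75]: (1.08+0.98)/2 × 0.5 = 0.515
  [4.75→8.75]: (0.98+0.47)/2 × 4 = 2.9
  [8.75→14.75]: (0.47+0.16)/2 × 6 = 1.89
  [14.75→16.75]: (0.16+0.11)/2 × 2 = 0.27
  Sum = 12.7875 µg/mL·h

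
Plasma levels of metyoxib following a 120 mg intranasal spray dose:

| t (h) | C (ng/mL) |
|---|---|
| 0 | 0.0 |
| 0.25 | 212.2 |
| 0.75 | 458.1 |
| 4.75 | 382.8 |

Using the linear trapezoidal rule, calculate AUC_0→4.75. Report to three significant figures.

AUC = 1880 ng/mL·h

Trapezoidal AUC_0→4.75:
  [0→0.25]: (0.0+212.2)/2 × 0.25 = 26.525
  [0.25→0.75]: (212.2+458.1)/2 × 0.5 = 167.575
  [0.75→4.75]: (458.1+382.8)/2 × 4 = 1681.8
  Sum = 1875.9 ng/mL·h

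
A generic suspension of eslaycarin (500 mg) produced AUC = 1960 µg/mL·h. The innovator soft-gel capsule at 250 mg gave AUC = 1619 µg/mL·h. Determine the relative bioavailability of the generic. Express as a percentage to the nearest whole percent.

F_rel = 61%

F_rel = (AUC_test/D_test) / (AUC_ref/D_ref)
      = (1960/500) / (1619/250)
      = 3.92 / 6.476 = 0.6053 = 60.53%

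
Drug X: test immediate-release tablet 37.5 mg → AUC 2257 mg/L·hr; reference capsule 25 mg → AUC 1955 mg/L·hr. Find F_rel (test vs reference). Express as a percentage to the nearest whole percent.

F_rel = (AUC_test/D_test) / (AUC_ref/D_ref)
      = (2257/37.5) / (1955/25)
      = 60.1867 / 78.2 = 0.7697 = 76.97%

F_rel = 77%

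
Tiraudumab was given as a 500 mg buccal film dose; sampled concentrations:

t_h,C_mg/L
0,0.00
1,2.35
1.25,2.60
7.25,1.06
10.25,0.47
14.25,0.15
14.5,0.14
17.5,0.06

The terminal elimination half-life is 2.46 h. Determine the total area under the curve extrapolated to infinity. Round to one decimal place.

AUC = 16.9 mg/L·h

Trapezoidal AUC_0→17.5:
  [0→1]: (0.00+2.35)/2 × 1 = 1.175
  [1→1.25]: (2.35+2.60)/2 × 0.25 = 0.61875
  [1.25→7.25]: (2.60+1.06)/2 × 6 = 10.98
  [7.25→10.25]: (1.06+0.47)/2 × 3 = 2.295
  [10.25→14.25]: (0.47+0.15)/2 × 4 = 1.24
  [14.25→14.5]: (0.15+0.14)/2 × 0.25 = 0.03625
  [14.5→17.5]: (0.14+0.06)/2 × 3 = 0.3
  Sum = 16.645 mg/L·h
k_e = ln2 / t½ = 0.693147 / 2.46 = 0.2818 h^-1
Extrapolated tail: C_last / k_e = 0.06 / 0.2818 = 0.213
AUC_0→∞ = 16.645 + 0.213 = 16.858 mg/L·h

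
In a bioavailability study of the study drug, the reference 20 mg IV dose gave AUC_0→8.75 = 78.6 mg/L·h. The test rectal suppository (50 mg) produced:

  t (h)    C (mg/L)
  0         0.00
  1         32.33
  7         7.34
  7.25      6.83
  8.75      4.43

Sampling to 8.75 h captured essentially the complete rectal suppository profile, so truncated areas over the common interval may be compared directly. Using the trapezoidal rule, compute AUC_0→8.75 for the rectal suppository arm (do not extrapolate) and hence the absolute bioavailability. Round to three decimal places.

Trapezoidal AUC_0→8.75 (rectal suppository):
  [0→1]: (0.00+32.33)/2 × 1 = 16.165
  [1→7]: (32.33+7.34)/2 × 6 = 119.01
  [7→7.25]: (7.34+6.83)/2 × 0.25 = 1.77125
  [7.25→8.75]: (6.83+4.43)/2 × 1.5 = 8.445
  Sum = 145.39125 mg/L·h
F = (AUC_ev/D_ev)/(AUC_iv/D_iv) = (145.39125/50)/(78.6/20) = 2.907825/3.93 = 0.7399

F = 0.740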